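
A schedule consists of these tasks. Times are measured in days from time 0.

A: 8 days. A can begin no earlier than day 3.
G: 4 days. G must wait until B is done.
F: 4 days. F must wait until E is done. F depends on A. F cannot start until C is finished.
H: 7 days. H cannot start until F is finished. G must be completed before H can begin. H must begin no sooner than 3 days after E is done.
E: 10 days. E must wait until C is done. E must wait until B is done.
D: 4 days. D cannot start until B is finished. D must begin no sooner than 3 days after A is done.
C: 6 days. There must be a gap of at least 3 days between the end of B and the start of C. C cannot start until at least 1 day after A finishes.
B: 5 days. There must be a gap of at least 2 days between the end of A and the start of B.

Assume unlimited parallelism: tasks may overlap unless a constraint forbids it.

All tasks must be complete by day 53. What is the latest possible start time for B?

18

H must finish by day 53; it takes 7 days, so it must start by 53 − 7 = day 46.
F feeds into H (must start by day 46); so F must finish by day 46 and therefore start by day 42.
E feeds F (must start by day 42); H (must start by day 46, minus 3-day gap → day 43). Taking the minimum, E must finish by day 42 and start by 42 − 10 = day 32.
C feeds E (must start by day 32); F (must start by day 42). Taking the minimum, C must finish by day 32 and start by 32 − 6 = day 26.
To finish by day 53, D (duration 4) must start no later than day 49.
G has to be done before H (must start by day 46). That means finishing by day 46, i.e. starting by 46 − 4 = day 42.
B must finish in time for C (must start by day 26, minus 3-day gap → day 23); D (must start by day 49); E (must start by day 32); G (must start by day 42). The tightest is day 23, so B must start by 23 − 5 = day 18.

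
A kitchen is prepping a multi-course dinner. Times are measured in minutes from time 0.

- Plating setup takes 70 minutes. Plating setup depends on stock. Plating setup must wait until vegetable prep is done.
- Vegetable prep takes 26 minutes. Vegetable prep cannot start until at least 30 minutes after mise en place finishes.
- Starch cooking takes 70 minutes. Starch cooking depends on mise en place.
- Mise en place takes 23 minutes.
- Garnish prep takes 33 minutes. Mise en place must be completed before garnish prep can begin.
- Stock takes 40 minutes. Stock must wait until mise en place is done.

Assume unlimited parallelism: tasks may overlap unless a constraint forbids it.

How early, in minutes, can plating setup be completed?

149

Mise en place can start immediately at minute 0; it finishes at minute 23.
Vegetable prep waits on mise en place (finishes minute 23, plus 30-minute gap → minute 53), so it starts at minute 53 and finishes at 53 + 26 = minute 79.
After mise en place (finishes minute 23), stock can start at minute 23 and finishes at minute 63.
Plating setup has to wait for stock (finishes minute 63); vegetable prep (finishes minute 79). The latest of these is minute 79, so plating setup runs minute 79 to 79 + 70 = minute 149.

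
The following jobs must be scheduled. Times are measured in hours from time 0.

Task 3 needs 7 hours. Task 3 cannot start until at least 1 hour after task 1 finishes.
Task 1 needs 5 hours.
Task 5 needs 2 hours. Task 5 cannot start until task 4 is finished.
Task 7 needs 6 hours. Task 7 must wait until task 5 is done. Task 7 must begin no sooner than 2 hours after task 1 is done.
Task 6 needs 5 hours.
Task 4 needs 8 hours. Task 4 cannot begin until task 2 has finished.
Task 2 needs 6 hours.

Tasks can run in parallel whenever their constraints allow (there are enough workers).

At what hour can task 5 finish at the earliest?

16

Task 2 has no prerequisites, so it starts at hour 0 and finishes at hour 6.
After task 2 (finishes hour 6), task 4 can start at hour 6 and finishes at hour 14.
After task 4 (finishes hour 14), task 5 can start at hour 14 and finishes at hour 16.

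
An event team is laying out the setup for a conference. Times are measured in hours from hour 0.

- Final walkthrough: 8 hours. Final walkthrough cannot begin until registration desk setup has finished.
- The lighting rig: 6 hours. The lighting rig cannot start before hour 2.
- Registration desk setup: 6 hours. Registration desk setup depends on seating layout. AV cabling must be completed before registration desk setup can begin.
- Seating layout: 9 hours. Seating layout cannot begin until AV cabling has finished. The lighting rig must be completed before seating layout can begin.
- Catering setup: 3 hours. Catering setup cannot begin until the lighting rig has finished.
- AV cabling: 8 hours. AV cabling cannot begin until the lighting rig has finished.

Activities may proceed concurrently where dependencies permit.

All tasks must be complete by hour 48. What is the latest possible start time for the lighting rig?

Final walkthrough has no dependents, so it just needs to finish by hour 48. Starting by 48 − 8 = hour 40 achieves that.
Registration desk setup must finish before final walkthrough (must start by hour 40). With a 6-hour duration, registration desk setup must start by 40 − 6 = hour 34.
Since registration desk setup (must start by hour 34) depends on it, seating layout must finish by hour 34. Backing off its 9-hour duration gives a latest start of hour 25.
AV cabling has several dependents: seating layout (must start by hour 25); registration desk setup (must start by hour 34). The earliest of those limits is hour 25, so AV cabling must start by 25 − 8 = hour 17.
Catering setup has no dependents, so it just needs to finish by hour 48. Starting by 48 − 3 = hour 45 achieves that.
For the lighting rig: AV cabling (must start by hour 17); seating layout (must start by hour 25); catering setup (must start by hour 45). The most restrictive is hour 17; with a 6-hour duration, the lighting rig must start by hour 11.

11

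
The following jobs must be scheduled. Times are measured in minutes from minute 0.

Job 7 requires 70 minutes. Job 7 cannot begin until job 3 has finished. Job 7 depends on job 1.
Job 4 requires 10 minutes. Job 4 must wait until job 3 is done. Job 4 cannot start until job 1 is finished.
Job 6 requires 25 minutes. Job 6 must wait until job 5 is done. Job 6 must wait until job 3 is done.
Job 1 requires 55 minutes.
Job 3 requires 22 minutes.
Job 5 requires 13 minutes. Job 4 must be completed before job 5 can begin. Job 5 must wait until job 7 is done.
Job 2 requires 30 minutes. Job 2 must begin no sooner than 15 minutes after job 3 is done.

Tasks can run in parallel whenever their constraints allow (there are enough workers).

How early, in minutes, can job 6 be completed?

163

Job 3 can start immediately at minute 0; it finishes at minute 22.
Job 1 has no prerequisites, so it starts at minute 0 and finishes at minute 55.
Job 7 has to wait for job 3 (finishes minute 22); job 1 (finishes minute 55). The latest of these is minute 55, so job 7 runs minute 55 to 55 + 70 = minute 125.
Job 4 has to wait for job 3 (finishes minute 22); job 1 (finishes minute 55). The latest of these is minute 55, so job 4 runs minute 55 to 55 + 10 = minute 65.
Job 5 has to wait for job 4 (finishes minute 65); job 7 (finishes minute 125). The latest of these is minute 125, so job 5 runs minute 125 to 125 + 13 = minute 138.
For job 6: job 5 (finishes minute 138); job 3 (finishes minute 22). Taking the maximum gives a start of minute 138, and it finishes at 138 + 25 = minute 163.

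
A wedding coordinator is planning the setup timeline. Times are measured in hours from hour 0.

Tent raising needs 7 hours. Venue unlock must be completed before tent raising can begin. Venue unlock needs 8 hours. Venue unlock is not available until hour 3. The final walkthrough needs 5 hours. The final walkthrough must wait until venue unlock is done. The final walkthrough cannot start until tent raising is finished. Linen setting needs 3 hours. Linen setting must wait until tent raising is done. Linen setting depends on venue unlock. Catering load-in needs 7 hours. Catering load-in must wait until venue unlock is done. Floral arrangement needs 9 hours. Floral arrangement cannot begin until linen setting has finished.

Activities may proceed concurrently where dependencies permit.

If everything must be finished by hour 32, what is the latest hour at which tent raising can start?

13

Floral arrangement has no dependents, so it just needs to finish by hour 32. Starting by 32 − 9 = hour 23 achieves that.
Linen setting must finish before floral arrangement (must start by hour 23). With a 3-hour duration, linen setting must start by 23 − 3 = hour 20.
Nothing follows the final walkthrough; the deadline of hour 32 is its only limit. It must start by 32 − 5 = hour 27.
For tent raising: linen setting (must start by hour 20); the final walkthrough (must start by hour 27). The most restrictive is hour 20; with a 7-hour duration, tent raising must start by hour 13.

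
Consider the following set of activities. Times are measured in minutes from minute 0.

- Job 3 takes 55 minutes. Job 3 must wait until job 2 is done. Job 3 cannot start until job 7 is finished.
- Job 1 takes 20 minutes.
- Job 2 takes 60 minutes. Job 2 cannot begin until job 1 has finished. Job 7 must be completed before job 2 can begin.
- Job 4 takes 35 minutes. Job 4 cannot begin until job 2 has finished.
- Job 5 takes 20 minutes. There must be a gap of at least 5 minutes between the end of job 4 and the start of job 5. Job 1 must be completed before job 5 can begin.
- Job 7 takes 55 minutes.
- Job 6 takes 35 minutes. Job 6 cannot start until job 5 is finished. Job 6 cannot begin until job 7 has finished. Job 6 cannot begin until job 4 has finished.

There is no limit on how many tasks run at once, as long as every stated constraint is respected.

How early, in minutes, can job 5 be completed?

Nothing blocks job 7, so it runs from minute 0 to minute 55.
Nothing blocks job 1, so it runs from minute 0 to minute 20.
Job 2 has to wait for job 1 (finishes minute 20); job 7 (finishes minute 55). The latest of these is minute 55, so job 2 runs minute 55 to 55 + 60 = minute 115.
After job 2 (finishes minute 115), job 4 can start at minute 115 and finishes at minute 150.
For job 5: job 4 (finishes minute 150, plus 5-minute gap → minute 155); job 1 (finishes minute 20). Taking the maximum gives a start of minute 155, and it finishes at 155 + 20 = minute 175.

175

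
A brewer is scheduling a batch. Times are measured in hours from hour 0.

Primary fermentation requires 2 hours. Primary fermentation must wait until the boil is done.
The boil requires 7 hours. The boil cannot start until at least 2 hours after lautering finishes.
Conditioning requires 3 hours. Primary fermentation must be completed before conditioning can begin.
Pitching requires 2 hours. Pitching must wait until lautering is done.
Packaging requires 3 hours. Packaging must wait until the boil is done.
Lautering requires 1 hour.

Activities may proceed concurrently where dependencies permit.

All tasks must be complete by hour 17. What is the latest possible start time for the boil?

Conditioning has no dependents, so it just needs to finish by hour 17. Starting by 17 − 3 = hour 14 achieves that.
Since conditioning (must start by hour 14) depends on it, primary fermentation must finish by hour 14. Backing off its 2-hour duration gives a latest start of hour 12.
To finish by hour 17, packaging (duration 3) must start no later than hour 14.
The boil has several dependents: primary fermentation (must start by hour 12); packaging (must start by hour 14). The earliest of those limits is hour 12, so the boil must start by 12 − 7 = hour 5.

5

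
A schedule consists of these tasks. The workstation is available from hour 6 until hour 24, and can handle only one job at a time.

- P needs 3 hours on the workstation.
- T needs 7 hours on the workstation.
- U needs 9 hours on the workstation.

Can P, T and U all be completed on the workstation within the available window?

The workstation window is 24 − 6 = 18 hours.
Running back to back, the jobs need 3 + 7 + 9 = 19 hours on the workstation.
Since 19 > 18, they cannot all fit.

No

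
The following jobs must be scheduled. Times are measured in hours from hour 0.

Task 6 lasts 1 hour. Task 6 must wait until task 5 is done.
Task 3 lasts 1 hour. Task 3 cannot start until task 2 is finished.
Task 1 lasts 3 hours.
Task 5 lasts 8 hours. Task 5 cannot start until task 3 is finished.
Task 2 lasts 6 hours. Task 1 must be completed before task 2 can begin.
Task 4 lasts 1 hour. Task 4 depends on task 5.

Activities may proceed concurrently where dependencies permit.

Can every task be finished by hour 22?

Nothing blocks task 1, so it runs from hour 0 to hour 3.
Task 2 waits on task 1 (finishes hour 3), so it starts at hour 3 and finishes at 3 + 6 = hour 9.
Task 3 cannot begin until task 2 (finishes hour 9). It runs from hour 9 to 9 + 1 = hour 10.
Task 5 waits on task 3 (finishes hour 10), so it starts at hour 10 and finishes at 10 + 8 = hour 18.
Task 6 cannot begin until task 5 (finishes hour 18). It runs from hour 18 to 18 + 1 = hour 19.
After task 5 (finishes hour 18), task 4 can start at hour 18 and finishes at hour 19.
Every task is finished by hour 19, which is no later than the deadline of 22, so the schedule is feasible.

Yes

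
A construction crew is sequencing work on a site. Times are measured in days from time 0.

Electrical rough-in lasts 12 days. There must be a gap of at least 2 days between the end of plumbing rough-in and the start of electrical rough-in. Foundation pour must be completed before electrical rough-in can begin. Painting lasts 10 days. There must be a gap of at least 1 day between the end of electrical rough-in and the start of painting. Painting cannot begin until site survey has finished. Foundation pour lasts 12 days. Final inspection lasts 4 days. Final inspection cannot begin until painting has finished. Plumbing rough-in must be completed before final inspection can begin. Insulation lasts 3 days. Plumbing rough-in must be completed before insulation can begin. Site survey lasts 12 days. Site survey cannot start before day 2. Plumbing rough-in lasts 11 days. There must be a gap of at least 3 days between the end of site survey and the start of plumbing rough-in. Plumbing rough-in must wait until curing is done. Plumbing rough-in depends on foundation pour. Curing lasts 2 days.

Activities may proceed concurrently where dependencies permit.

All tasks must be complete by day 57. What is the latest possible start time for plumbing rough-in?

Final inspection must finish by day 57; it takes 4 days, so it must start by 57 − 4 = day 53.
Since final inspection (must start by day 53) depends on it, painting must finish by day 53. Backing off its 10-day duration gives a latest start of day 43.
Electrical rough-in has to be done before painting (must start by day 43, minus 1-day gap → day 42). That means finishing by day 42, i.e. starting by 42 − 12 = day 30.
To finish by day 57, insulation (duration 3) must start no later than day 54.
Plumbing rough-in has several dependents: electrical rough-in (must start by day 30, minus 2-day gap → day 28); insulation (must start by day 54); final inspection (must start by day 53). The earliest of those limits is day 28, so plumbing rough-in must start by 28 − 11 = day 17.

17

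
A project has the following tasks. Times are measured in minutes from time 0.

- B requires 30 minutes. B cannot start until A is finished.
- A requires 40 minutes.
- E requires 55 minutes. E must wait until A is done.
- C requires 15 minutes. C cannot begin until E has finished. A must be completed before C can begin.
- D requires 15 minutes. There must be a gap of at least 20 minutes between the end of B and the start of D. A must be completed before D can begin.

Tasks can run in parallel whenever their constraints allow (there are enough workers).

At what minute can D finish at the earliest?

A can start immediately at minute 0; it finishes at minute 40.
After A (finishes minute 40), B can start at minute 40 and finishes at minute 70.
D has to wait for B (finishes minute 70, plus 20-minute gap → minute 90); A (finishes minute 40). The latest of these is minute 90, so D runs minute 90 to 90 + 15 = minute 105.

105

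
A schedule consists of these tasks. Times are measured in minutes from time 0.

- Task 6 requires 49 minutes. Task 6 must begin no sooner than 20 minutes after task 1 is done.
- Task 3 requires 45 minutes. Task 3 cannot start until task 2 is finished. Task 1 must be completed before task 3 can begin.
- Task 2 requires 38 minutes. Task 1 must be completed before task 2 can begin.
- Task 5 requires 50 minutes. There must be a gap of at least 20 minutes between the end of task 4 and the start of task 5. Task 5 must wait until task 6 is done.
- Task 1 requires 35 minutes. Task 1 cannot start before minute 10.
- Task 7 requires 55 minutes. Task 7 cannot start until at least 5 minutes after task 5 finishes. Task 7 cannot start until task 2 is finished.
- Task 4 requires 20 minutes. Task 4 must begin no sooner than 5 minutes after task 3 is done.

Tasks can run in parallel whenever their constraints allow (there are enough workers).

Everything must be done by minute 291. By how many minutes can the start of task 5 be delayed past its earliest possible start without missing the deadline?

Task 1 waits on its own release at minute 10, so it starts at minute 10 and finishes at 10 + 35 = minute 45.
After task 1 (finishes minute 45, plus 20-minute gap → minute 65), task 6 can start at minute 65 and finishes at minute 114.
Task 2 waits on task 1 (finishes minute 45), so it starts at minute 45 and finishes at 45 + 38 = minute 83.
Task 3 needs all of task 2 (finishes minute 83); task 1 (finishes minute 45). That puts its earliest start at minute 83; it finishes at 83 + 45 = minute 128.
After task 3 (finishes minute 128, plus 5-minute gap → minute 133), task 4 can start at minute 133 and finishes at minute 153.
Task 5 has to wait for task 4 (finishes minute 153, plus 20-minute gap → minute 173); task 6 (finishes minute 114). The latest of these is minute 173, so task 5 runs minute 173 to 173 + 50 = minute 223.

Working backward from the deadline:
Task 7 must finish by minute 291; it takes 55 minutes, so it must start by 291 − 55 = minute 236.
Task 5 must finish before task 7 (must start by minute 236, minus 5-minute gap → minute 231). With a 50-minute duration, task 5 must start by 231 − 50 = minute 181.
So task 5 can start as early as minute 173 and as late as minute 181, giving 181 − 173 = 8 minutes of slack.

8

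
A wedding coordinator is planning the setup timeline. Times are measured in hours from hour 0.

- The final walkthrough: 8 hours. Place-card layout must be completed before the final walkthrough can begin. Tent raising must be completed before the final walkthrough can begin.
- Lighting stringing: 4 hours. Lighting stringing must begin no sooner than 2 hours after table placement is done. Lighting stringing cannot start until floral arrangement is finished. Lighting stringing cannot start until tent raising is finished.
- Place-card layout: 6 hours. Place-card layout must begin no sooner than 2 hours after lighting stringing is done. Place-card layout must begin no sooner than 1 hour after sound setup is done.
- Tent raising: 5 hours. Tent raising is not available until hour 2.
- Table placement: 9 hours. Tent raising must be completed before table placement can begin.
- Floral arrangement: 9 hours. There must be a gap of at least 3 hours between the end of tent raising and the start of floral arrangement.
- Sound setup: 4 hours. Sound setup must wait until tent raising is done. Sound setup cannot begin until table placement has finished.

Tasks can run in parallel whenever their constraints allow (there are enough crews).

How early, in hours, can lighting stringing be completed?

23

Tent raising waits on its own release at hour 2, so it starts at hour 2 and finishes at 2 + 5 = hour 7.
Floral arrangement waits on tent raising (finishes hour 7, plus 3-hour gap → hour 10), so it starts at hour 10 and finishes at 10 + 9 = hour 19.
Table placement cannot begin until tent raising (finishes hour 7). It runs from hour 7 to 7 + 9 = hour 16.
For lighting stringing: table placement (finishes hour 16, plus 2-hour gap → hour 18); floral arrangement (finishes hour 19); tent raising (finishes hour 7). Taking the maximum gives a start of hour 19, and it finishes at 19 + 4 = hour 23.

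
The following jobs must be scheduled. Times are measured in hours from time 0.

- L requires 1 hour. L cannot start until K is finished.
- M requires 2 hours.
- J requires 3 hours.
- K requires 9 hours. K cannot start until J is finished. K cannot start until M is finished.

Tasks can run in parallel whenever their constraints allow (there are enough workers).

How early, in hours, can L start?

Nothing blocks M, so it runs from hour 0 to hour 2.
J can start immediately at hour 0; it finishes at hour 3.
K has to wait for J (finishes hour 3); M (finishes hour 2). The latest of these is hour 3, so K runs hour 3 to 3 + 9 = hour 12.
L waits on K (finishes hour 12), so the earliest it can start is hour 12.

12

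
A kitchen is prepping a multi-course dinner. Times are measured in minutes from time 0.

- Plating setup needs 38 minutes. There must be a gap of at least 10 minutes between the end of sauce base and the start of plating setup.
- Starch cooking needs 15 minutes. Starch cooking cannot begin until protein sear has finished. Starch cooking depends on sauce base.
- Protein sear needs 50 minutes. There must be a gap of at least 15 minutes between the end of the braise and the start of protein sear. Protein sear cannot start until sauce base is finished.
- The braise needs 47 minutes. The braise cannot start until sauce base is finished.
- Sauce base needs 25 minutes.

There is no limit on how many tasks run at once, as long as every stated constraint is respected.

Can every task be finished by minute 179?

Yes

Sauce base has no prerequisites, so it starts at minute 0 and finishes at minute 25.
After sauce base (finishes minute 25, plus 10-minute gap → minute 35), plating setup can start at minute 35 and finishes at minute 73.
The braise cannot begin until sauce base (finishes minute 25). It runs from minute 25 to 25 + 47 = minute 72.
Protein sear cannot start until the braise (finishes minute 72, plus 15-minute gap → minute 87); sauce base (finishes minute 25). The controlling bound is minute 87, so protein sear finishes at 87 + 50 = minute 137.
Starch cooking has to wait for protein sear (finishes minute 137); sauce base (finishes minute 25). The latest of these is minute 137, so starch cooking runs minute 137 to 137 + 15 = minute 152.
Every task is finished by minute 152, which is no later than the deadline of 179, so the schedule is feasible.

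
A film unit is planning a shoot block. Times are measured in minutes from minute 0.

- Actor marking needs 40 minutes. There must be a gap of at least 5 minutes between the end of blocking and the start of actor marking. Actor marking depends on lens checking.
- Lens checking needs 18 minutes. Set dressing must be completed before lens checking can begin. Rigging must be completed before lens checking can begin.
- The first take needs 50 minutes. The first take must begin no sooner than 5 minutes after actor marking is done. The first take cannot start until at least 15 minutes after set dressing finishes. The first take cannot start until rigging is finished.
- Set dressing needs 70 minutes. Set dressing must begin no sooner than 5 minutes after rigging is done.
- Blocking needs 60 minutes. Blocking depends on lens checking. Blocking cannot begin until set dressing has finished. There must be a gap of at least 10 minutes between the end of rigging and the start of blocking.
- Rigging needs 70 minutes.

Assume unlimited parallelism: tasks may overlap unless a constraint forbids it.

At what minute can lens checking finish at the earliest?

163

Nothing blocks rigging, so it runs from minute 0 to minute 70.
After rigging (finishes minute 70, plus 5-minute gap → minute 75), set dressing can start at minute 75 and finishes at minute 145.
Lens checking cannot start until set dressing (finishes minute 145); rigging (finishes minute 70). The controlling bound is minute 145, so lens checking finishes at 145 + 18 = minute 163.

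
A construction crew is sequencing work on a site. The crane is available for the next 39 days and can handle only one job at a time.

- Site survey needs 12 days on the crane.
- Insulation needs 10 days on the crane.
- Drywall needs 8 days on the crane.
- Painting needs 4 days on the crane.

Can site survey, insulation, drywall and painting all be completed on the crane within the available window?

Running back to back, the jobs need 12 + 10 + 8 + 4 = 34 days on the crane.
Since 34 ≤ 39, they fit within the window.

Yes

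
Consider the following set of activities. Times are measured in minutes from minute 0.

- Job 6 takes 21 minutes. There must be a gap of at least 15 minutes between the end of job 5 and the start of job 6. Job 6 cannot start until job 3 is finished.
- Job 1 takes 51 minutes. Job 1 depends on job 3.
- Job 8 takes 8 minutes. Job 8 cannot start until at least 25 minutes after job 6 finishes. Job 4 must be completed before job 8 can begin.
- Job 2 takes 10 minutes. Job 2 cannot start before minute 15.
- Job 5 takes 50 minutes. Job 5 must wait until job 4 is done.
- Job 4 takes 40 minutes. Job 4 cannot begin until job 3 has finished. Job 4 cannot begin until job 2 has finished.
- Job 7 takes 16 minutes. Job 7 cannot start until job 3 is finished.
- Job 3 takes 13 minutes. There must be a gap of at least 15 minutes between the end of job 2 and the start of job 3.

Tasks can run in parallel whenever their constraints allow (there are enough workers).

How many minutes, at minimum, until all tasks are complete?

Job 2 cannot begin until its own release at minute 15. It runs from minute 15 to 15 + 10 = minute 25.
Job 3 waits on job 2 (finishes minute 25, plus 15-minute gap → minute 40), so it starts at minute 40 and finishes at 40 + 13 = minute 53.
Job 7 cannot begin until job 3 (finishes minute 53). It runs from minute 53 to 53 + 16 = minute 69.
Job 4 cannot start until job 3 (finishes minute 53); job 2 (finishes minute 25). The controlling bound is minute 53, so job 4 finishes at 53 + 40 = minute 93.
Job 5 waits on job 4 (finishes minute 93), so it starts at minute 93 and finishes at 93 + 50 = minute 143.
Job 6 has to wait for job 5 (finishes minute 143, plus 15-minute gap → minute 158); job 3 (finishes minute 53). The latest of these is minute 158, so job 6 runs minute 158 to 158 + 21 = minute 179.
Job 8 has to wait for job 6 (finishes minute 179, plus 25-minute gap → minute 204); job 4 (finishes minute 93). The latest of these is minute 204, so job 8 runs minute 204 to 204 + 8 = minute 212.
Job 1 waits on job 3 (finishes minute 53), so it starts at minute 53 and finishes at 53 + 51 = minute 104.
All tasks are finished once the last one completes. Finish times: Job 1 at 104, Job 2 at 25, Job 3 at 53, Job 4 at 93, Job 5 at 143, Job 6 at 179, Job 7 at 69, Job 8 at 212. The latest is minute 212.

212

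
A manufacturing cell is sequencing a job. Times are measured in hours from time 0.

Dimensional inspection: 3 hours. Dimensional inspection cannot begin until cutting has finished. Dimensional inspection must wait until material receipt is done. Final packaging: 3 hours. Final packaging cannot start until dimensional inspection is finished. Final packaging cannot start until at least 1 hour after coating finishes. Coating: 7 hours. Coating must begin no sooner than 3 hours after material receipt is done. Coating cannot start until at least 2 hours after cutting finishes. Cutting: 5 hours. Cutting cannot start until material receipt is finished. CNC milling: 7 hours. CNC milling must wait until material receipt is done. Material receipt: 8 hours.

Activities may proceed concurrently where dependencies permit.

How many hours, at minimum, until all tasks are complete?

26

Material receipt has no prerequisites, so it starts at hour 0 and finishes at hour 8.
After material receipt (finishes hour 8), CNC milling can start at hour 8 and finishes at hour 15.
After material receipt (finishes hour 8), cutting can start at hour 8 and finishes at hour 13.
Coating has to wait for material receipt (finishes hour 8, plus 3-hour gap → hour 11); cutting (finishes hour 13, plus 2-hour gap → hour 15). The latest of these is hour 15, so coating runs hour 15 to 15 + 7 = hour 22.
For dimensional inspection: cutting (finishes hour 13); material receipt (finishes hour 8). Taking the maximum gives a start of hour 13, and it finishes at 13 + 3 = hour 16.
Final packaging has to wait for dimensional inspection (finishes hour 16); coating (finishes hour 22, plus 1-hour gap → hour 23). The latest of these is hour 23, so final packaging runs hour 23 to 23 + 3 = hour 26.
All tasks are finished once the last one completes. Finish times: Material receipt at 8, Cutting at 13, CNC milling at 15, Dimensional inspection at 16, Coating at 22, Final packaging at 26. The latest is hour 26.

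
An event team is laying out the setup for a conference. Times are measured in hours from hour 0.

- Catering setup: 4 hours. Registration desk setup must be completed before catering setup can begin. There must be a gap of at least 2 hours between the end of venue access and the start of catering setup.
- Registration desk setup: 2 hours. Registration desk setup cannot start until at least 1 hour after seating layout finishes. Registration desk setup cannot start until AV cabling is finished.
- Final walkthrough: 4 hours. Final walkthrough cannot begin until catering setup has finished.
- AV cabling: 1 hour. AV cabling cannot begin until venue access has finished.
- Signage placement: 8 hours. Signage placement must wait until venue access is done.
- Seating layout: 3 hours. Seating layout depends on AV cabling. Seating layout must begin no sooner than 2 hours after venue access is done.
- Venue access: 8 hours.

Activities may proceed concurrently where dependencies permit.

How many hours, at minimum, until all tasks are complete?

Nothing blocks venue access, so it runs from hour 0 to hour 8.
Signage placement cannot begin until venue access (finishes hour 8). It runs from hour 8 to 8 + 8 = hour 16.
AV cabling waits on venue access (finishes hour 8), so it starts at hour 8 and finishes at 8 + 1 = hour 9.
Seating layout has to wait for AV cabling (finishes hour 9); venue access (finishes hour 8, plus 2-hour gap → hour 10). The latest of these is hour 10, so seating layout runs hour 10 to 10 + 3 = hour 13.
Registration desk setup needs all of seating layout (finishes hour 13, plus 1-hour gap → hour 14); AV cabling (finishes hour 9). That puts its earliest start at hour 14; it finishes at 14 + 2 = hour 16.
Catering setup needs all of registration desk setup (finishes hour 16); venue access (finishes hour 8, plus 2-hour gap → hour 10). That puts its earliest start at hour 16; it finishes at 16 + 4 = hour 20.
Final walkthrough cannot begin until catering setup (finishes hour 20). It runs from hour 20 to 20 + 4 = hour 24.
All tasks are finished once the last one completes. Finish times: Venue access at 8, AV cabling at 9, Seating layout at 13, Registration desk setup at 16, Signage placement at 16, Catering setup at 20, Final walkthrough at 24. The latest is hour 24.

24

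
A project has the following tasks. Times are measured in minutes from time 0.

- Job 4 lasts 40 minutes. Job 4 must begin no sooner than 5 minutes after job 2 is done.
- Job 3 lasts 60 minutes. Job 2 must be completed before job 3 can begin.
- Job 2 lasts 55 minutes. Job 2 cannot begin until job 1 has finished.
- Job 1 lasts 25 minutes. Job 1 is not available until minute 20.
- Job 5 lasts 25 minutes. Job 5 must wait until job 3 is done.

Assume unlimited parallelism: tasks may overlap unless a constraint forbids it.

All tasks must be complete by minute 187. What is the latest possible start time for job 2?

Job 5 has no dependents, so it just needs to finish by minute 187. Starting by 187 − 25 = minute 162 achieves that.
Since job 5 (must start by minute 162) depends on it, job 3 must finish by minute 162. Backing off its 60-minute duration gives a latest start of minute 102.
Nothing follows job 4; the deadline of minute 187 is its only limit. It must start by 187 − 40 = minute 147.
Job 2 feeds job 3 (must start by minute 102); job 4 (must start by minute 147, minus 5-minute gap → minute 142). Taking the minimum, job 2 must finish by minute 102 and start by 102 − 55 = minute 47.

47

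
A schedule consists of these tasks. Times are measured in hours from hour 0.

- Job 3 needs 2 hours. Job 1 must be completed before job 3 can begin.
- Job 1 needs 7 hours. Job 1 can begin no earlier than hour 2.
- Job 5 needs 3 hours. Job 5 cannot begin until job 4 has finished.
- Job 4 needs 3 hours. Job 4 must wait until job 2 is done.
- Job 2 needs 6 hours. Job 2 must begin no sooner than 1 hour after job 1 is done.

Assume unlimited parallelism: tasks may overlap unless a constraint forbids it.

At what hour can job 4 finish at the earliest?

19

Job 1 cannot begin until its own release at hour 2. It runs from hour 2 to 2 + 7 = hour 9.
Job 2 waits on job 1 (finishes hour 9, plus 1-hour gap → hour 10), so it starts at hour 10 and finishes at 10 + 6 = hour 16.
Job 4 waits on job 2 (finishes hour 16), so it starts at hour 16 and finishes at 16 + 3 = hour 19.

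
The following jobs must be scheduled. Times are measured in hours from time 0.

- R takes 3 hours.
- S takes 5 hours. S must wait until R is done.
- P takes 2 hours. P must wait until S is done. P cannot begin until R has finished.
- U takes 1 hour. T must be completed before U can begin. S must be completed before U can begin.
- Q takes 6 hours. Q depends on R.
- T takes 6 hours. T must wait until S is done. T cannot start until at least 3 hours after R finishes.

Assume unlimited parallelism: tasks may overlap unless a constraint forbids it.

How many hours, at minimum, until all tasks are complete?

R has no prerequisites, so it starts at hour 0 and finishes at hour 3.
S waits on R (finishes hour 3), so it starts at hour 3 and finishes at 3 + 5 = hour 8.
T cannot start until S (finishes hour 8); R (finishes hour 3, plus 3-hour gap → hour 6). The controlling bound is hour 8, so T finishes at 8 + 6 = hour 14.
U needs all of T (finishes hour 14); S (finishes hour 8). That puts its earliest start at hour 14; it finishes at 14 + 1 = hour 15.
P has to wait for S (finishes hour 8); R (finishes hour 3). The latest of these is hour 8, so P runs hour 8 to 8 + 2 = hour 10.
Q waits on R (finishes hour 3), so it starts at hour 3 and finishes at 3 + 6 = hour 9.
All tasks are finished once the last one completes. Finish times: P at 10, Q at 9, R at 3, S at 8, T at 14, U at 15. The latest is hour 15.

15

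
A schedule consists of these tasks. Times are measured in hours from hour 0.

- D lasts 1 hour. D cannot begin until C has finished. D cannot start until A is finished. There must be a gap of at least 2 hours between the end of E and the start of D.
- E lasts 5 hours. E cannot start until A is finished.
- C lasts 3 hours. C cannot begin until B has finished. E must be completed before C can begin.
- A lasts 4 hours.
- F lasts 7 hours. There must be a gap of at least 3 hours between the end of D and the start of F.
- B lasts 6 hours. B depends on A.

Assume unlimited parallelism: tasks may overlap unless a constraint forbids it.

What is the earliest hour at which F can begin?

17

Nothing blocks A, so it runs from hour 0 to hour 4.
After A (finishes hour 4), E can start at hour 4 and finishes at hour 9.
After A (finishes hour 4), B can start at hour 4 and finishes at hour 10.
C has to wait for B (finishes hour 10); E (finishes hour 9). The latest of these is hour 10, so C runs hour 10 to 10 + 3 = hour 13.
D cannot start until C (finishes hour 13); A (finishes hour 4); E (finishes hour 9, plus 2-hour gap → hour 11). The controlling bound is hour 13, so D finishes at 13 + 1 = hour 14.
F waits on D (finishes hour 14, plus 3-hour gap → hour 17), so the earliest it can start is hour 17.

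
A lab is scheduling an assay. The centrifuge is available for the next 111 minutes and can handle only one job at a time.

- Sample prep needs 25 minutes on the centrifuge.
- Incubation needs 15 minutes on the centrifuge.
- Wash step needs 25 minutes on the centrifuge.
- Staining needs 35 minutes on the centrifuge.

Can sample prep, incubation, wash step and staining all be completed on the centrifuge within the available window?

Yes

Running back to back, the jobs need 25 + 15 + 25 + 35 = 100 minutes on the centrifuge.
Since 100 ≤ 111, they fit within the window.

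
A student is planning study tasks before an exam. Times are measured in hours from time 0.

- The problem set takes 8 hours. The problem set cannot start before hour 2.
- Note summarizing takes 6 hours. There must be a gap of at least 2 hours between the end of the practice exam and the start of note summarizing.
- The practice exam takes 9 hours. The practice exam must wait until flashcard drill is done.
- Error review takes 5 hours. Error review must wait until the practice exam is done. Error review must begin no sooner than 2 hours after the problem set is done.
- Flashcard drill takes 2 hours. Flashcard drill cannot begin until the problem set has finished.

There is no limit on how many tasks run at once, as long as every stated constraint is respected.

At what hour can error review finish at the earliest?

After its own release at hour 2, the problem set can start at hour 2 and finishes at hour 10.
After the problem set (finishes hour 10), flashcard drill can start at hour 10 and finishes at hour 12.
The practice exam waits on flashcard drill (finishes hour 12), so it starts at hour 12 and finishes at 12 + 9 = hour 21.
Error review needs all of the practice exam (finishes hour 21); the problem set (finishes hour 10, plus 2-hour gap → hour 12). That puts its earliest start at hour 21; it finishes at 21 + 5 = hour 26.

26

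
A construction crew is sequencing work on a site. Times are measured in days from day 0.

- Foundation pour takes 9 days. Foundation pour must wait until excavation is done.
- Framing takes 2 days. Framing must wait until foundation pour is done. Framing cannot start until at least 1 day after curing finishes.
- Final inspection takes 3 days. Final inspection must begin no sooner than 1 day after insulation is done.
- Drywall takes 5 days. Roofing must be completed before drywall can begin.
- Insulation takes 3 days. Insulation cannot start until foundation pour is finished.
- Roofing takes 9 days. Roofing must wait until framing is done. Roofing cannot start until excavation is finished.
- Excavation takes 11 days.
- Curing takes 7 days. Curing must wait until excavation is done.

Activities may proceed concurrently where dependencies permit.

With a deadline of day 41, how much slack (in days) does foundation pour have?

Excavation can start immediately at day 0; it finishes at day 11.
Foundation pour cannot begin until excavation (finishes day 11). It runs from day 11 to 11 + 9 = day 20.

Working backward from the deadline:
Drywall must finish by day 41; it takes 5 days, so it must start by 41 − 5 = day 36.
Since drywall (must start by day 36) depends on it, roofing must finish by day 36. Backing off its 9-day duration gives a latest start of day 27.
Framing feeds into roofing (must start by day 27); so framing must finish by day 27 and therefore start by day 25.
To finish by day 41, final inspection (duration 3) must start no later than day 38.
Insulation feeds into final inspection (must start by day 38, minus 1-day gap → day 37); so insulation must finish by day 37 and therefore start by day 34.
For foundation pour: framing (must start by day 25); insulation (must start by day 34). The most restrictive is day 25; with a 9-day duration, foundation pour must start by day 16.
So foundation pour can start as early as day 11 and as late as day 16, giving 16 − 11 = 5 days of slack.

5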